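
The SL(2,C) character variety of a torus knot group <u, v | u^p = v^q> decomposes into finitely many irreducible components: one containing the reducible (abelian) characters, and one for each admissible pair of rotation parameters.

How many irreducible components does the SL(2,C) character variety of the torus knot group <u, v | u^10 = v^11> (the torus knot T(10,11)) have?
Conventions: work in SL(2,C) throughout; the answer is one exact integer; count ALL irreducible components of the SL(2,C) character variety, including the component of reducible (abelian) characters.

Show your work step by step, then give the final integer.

46

For T(10,11): irreducibility forces the central element u^10 = v^11 to one of +I, -I.
On an irreducible component, tr(u) is locked at 2*cos(pi*alpha/10) for some alpha in 1..9, and tr(v) at 2*cos(pi*beta/11) for some beta in 1..10.
u^10 = (-1)^alpha I and v^11 = (-1)^beta I must agree, so alpha and beta have equal parity.
count pairs: odd alpha (5 choices) x odd beta (5), plus even alpha (4) x even beta (5): 5*5 + 4*5 = 45.
components with irreducible characters: 45; plus the single component of reducible (abelian) characters: total 46.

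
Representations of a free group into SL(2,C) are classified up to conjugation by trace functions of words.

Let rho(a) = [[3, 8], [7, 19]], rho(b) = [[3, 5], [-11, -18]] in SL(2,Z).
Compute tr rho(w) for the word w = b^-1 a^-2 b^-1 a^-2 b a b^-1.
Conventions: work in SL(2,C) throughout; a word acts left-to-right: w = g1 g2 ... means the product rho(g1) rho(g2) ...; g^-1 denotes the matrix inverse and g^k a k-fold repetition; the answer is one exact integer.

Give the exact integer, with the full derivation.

62444260710

rho(b^-1) = [[-18, -5], [11, 3]]
... * rho(a^-1) = [[19, -8], [-7, 3]]  ->  [[-307, 129], [188, -79]]
... * rho(a^-1) = [[19, -8], [-7, 3]]  ->  [[-6736, 2843], [4125, -1741]]
... * rho(b^-1) = [[-18, -5], [11, 3]]  ->  [[152521, 42209], [-93401, -25848]]
... * rho(a^-1) = [[19, -8], [-7, 3]]  ->  [[2602436, -1093541], [-1593683, 669664]]
... * rho(a^-1) = [[19, -8], [-7, 3]]  ->  [[57101071, -24100111], [-34967625, 14758456]]
... * rho(b) = [[3, 5], [-11, -18]]  ->  [[436404434, 719307353], [-267245891, -440490333]]
... * rho(a) = [[3, 8], [7, 19]]  ->  [[6344364773, 17158075179], [-3885170004, -10507283455]]
... * rho(b^-1) = [[-18, -5], [11, 3]]  ->  [[74540261055, 19752401672], [-45647057933, -12096000345]]
tr = 74540261055 + -12096000345 = 62444260710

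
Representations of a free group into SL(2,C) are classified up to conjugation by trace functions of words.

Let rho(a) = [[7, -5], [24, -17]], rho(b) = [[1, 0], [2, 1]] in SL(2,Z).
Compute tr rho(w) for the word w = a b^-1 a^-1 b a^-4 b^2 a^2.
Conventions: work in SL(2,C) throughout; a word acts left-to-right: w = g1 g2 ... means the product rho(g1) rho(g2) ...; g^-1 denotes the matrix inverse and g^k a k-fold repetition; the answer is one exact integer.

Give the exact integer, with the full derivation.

rho(a) = [[7, -5], [24, -17]]
... * rho(b^-1) = [[1, 0], [-2, 1]]  ->  [[17, -5], [58, -17]]
... * rho(a^-1) = [[-17, 5], [-24, 7]]  ->  [[-169, 50], [-578, 171]]
... * rho(b) = [[1, 0], [2, 1]]  ->  [[-69, 50], [-236, 171]]
... * rho(a^-1) = [[-17, 5], [-24, 7]]  ->  [[-27, 5], [-92, 17]]
... * rho(a^-1) = [[-17, 5], [-24, 7]]  ->  [[339, -100], [1156, -341]]
... * rho(a^-1) = [[-17, 5], [-24, 7]]  ->  [[-3363, 995], [-11468, 3393]]
... * rho(a^-1) = [[-17, 5], [-24, 7]]  ->  [[33291, -9850], [113524, -33589]]
... * rho(b) = [[1, 0], [2, 1]]  ->  [[13591, -9850], [46346, -33589]]
... * rho(b) = [[1, 0], [2, 1]]  ->  [[-6109, -9850], [-20832, -33589]]
... * rho(a) = [[7, -5], [24, -17]]  ->  [[-279163, 197995], [-951960, 675173]]
... * rho(a) = [[7, -5], [24, -17]]  ->  [[2797739, -1970100], [9540432, -6718141]]
tr = 2797739 + -6718141 = -3920402

-3920402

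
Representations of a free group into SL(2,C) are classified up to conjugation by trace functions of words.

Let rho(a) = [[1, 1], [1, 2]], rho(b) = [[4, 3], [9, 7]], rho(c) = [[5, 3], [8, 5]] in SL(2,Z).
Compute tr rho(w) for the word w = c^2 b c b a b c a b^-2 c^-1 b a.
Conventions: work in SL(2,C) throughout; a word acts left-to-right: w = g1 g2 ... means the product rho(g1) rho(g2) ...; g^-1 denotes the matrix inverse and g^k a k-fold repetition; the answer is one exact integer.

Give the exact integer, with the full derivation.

127831160496

rho(c) = [[5, 3], [8, 5]]
... * rho(c) = [[5, 3], [8, 5]]  ->  [[49, 30], [80, 49]]
... * rho(b) = [[4, 3], [9, 7]]  ->  [[466, 357], [761, 583]]
... * rho(c) = [[5, 3], [8, 5]]  ->  [[5186, 3183], [8469, 5198]]
... * rho(b) = [[4, 3], [9, 7]]  ->  [[49391, 37839], [80658, 61793]]
... * rho(a) = [[1, 1], [1, 2]]  ->  [[87230, 125069], [142451, 204244]]
... * rho(b) = [[4, 3], [9, 7]]  ->  [[1474541, 1137173], [2408000, 1857061]]
... * rho(c) = [[5, 3], [8, 5]]  ->  [[16470089, 10109488], [26896488, 16509305]]
... * rho(a) = [[1, 1], [1, 2]]  ->  [[26579577, 36689065], [43405793, 59915098]]
... * rho(b^-1) = [[7, -3], [-9, 4]]  ->  [[-144144546, 67017529], [-235395331, 109443013]]
... * rho(b^-1) = [[7, -3], [-9, 4]]  ->  [[-1612169583, 700503754], [-2632754434, 1143958045]]
... * rho(c^-1) = [[5, -3], [-8, 5]]  ->  [[-13664877947, 8339027519], [-22315436530, 13618053527]]
... * rho(b) = [[4, 3], [9, 7]]  ->  [[20391735883, 17378558792], [33300735623, 28380065099]]
... * rho(a) = [[1, 1], [1, 2]]  ->  [[37770294675, 55148853467], [61680800722, 90060865821]]
tr = 37770294675 + 90060865821 = 127831160496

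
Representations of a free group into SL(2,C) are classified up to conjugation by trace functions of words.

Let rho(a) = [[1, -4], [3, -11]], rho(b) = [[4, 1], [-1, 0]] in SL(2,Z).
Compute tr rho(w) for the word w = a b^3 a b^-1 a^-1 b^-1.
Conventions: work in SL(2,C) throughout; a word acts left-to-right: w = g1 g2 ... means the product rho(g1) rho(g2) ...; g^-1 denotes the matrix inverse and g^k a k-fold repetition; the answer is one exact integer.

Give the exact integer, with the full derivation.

rho(a) = [[1, -4], [3, -11]]
... * rho(b) = [[4, 1], [-1, 0]]  ->  [[8, 1], [23, 3]]
... * rho(b) = [[4, 1], [-1, 0]]  ->  [[31, 8], [89, 23]]
... * rho(b) = [[4, 1], [-1, 0]]  ->  [[116, 31], [333, 89]]
... * rho(a) = [[1, -4], [3, -11]]  ->  [[209, -805], [600, -2311]]
... * rho(b^-1) = [[0, -1], [1, 4]]  ->  [[-805, -3429], [-2311, -9844]]
... * rho(a^-1) = [[-11, 4], [-3, 1]]  ->  [[19142, -6649], [54953, -19088]]
... * rho(b^-1) = [[0, -1], [1, 4]]  ->  [[-6649, -45738], [-19088, -131305]]
tr = -6649 + -131305 = -137954

-137954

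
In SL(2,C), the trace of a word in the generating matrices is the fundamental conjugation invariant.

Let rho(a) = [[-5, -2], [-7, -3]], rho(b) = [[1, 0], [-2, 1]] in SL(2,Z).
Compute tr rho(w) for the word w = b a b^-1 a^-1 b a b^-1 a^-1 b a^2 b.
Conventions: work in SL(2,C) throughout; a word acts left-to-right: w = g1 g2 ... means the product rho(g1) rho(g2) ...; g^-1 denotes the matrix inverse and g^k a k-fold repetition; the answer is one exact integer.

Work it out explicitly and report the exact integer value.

rho(b) = [[1, 0], [-2, 1]]
... * rho(a) = [[-5, -2], [-7, -3]]  ->  [[-5, -2], [3, 1]]
... * rho(b^-1) = [[1, 0], [2, 1]]  ->  [[-9, -2], [5, 1]]
... * rho(a^-1) = [[-3, 2], [7, -5]]  ->  [[13, -8], [-8, 5]]
... * rho(b) = [[1, 0], [-2, 1]]  ->  [[29, -8], [-18, 5]]
... * rho(a) = [[-5, -2], [-7, -3]]  ->  [[-89, -34], [55, 21]]
... * rho(b^-1) = [[1, 0], [2, 1]]  ->  [[-157, -34], [97, 21]]
... * rho(a^-1) = [[-3, 2], [7, -5]]  ->  [[233, -144], [-144, 89]]
... * rho(b) = [[1, 0], [-2, 1]]  ->  [[521, -144], [-322, 89]]
... * rho(a) = [[-5, -2], [-7, -3]]  ->  [[-1597, -610], [987, 377]]
... * rho(a) = [[-5, -2], [-7, -3]]  ->  [[12255, 5024], [-7574, -3105]]
... * rho(b) = [[1, 0], [-2, 1]]  ->  [[2207, 5024], [-1364, -3105]]
tr = 2207 + -3105 = -898

-898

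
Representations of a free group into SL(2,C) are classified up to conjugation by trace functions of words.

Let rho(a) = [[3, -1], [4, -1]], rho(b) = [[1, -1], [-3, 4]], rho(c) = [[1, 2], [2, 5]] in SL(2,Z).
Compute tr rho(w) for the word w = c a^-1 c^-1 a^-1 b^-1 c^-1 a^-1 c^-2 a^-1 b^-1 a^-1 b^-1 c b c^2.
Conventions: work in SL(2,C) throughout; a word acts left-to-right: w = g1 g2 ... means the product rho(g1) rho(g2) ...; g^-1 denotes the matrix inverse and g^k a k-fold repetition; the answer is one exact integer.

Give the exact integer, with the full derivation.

23255072

rho(c) = [[1, 2], [2, 5]]
... * rho(a^-1) = [[-1, 1], [-4, 3]]  ->  [[-9, 7], [-22, 17]]
... * rho(c^-1) = [[5, -2], [-2, 1]]  ->  [[-59, 25], [-144, 61]]
... * rho(a^-1) = [[-1, 1], [-4, 3]]  ->  [[-41, 16], [-100, 39]]
... * rho(b^-1) = [[4, 1], [3, 1]]  ->  [[-116, -25], [-283, -61]]
... * rho(c^-1) = [[5, -2], [-2, 1]]  ->  [[-530, 207], [-1293, 505]]
... * rho(a^-1) = [[-1, 1], [-4, 3]]  ->  [[-298, 91], [-727, 222]]
... * rho(c^-1) = [[5, -2], [-2, 1]]  ->  [[-1672, 687], [-4079, 1676]]
... * rho(c^-1) = [[5, -2], [-2, 1]]  ->  [[-9734, 4031], [-23747, 9834]]
... * rho(a^-1) = [[-1, 1], [-4, 3]]  ->  [[-6390, 2359], [-15589, 5755]]
... * rho(b^-1) = [[4, 1], [3, 1]]  ->  [[-18483, -4031], [-45091, -9834]]
... * rho(a^-1) = [[-1, 1], [-4, 3]]  ->  [[34607, -30576], [84427, -74593]]
... * rho(b^-1) = [[4, 1], [3, 1]]  ->  [[46700, 4031], [113929, 9834]]
... * rho(c) = [[1, 2], [2, 5]]  ->  [[54762, 113555], [133597, 277028]]
... * rho(b) = [[1, -1], [-3, 4]]  ->  [[-285903, 399458], [-697487, 974515]]
... * rho(c) = [[1, 2], [2, 5]]  ->  [[513013, 1425484], [1251543, 3477601]]
... * rho(c) = [[1, 2], [2, 5]]  ->  [[3363981, 8153446], [8206745, 19891091]]
tr = 3363981 + 19891091 = 23255072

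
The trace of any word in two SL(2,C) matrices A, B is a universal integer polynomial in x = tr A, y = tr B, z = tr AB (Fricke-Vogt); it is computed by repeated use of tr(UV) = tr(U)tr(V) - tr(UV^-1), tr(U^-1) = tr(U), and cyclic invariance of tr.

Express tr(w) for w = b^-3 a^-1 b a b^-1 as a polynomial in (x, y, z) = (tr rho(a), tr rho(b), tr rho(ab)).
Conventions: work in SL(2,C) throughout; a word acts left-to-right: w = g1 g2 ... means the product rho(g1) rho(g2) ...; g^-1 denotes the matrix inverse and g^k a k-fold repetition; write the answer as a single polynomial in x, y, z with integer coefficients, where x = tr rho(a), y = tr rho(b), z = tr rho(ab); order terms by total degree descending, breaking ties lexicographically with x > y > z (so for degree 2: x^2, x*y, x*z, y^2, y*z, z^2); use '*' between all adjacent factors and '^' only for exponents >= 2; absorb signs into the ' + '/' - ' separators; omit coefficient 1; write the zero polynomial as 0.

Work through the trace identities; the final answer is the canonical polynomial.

-x*y^4*z + x^2*y^3 + y^5 + y^3*z^2 + 2*x*y^2*z - 2*x^2*y - 5*y^3 - 2*y*z^2 + 5*y

trace(a b^-1) = trace(a) trace(b) - trace(a b)  (eliminate b^-1) = x*y - z
apply: trace(a b^-2) = trace(a b^-1) trace(b) - trace(a)  (eliminate b^-1) = x*y^2 - y*z - x
trace(a b a) = trace(a) trace(b a) - trace(b)  (reduce the a square) = x*z - y
trace(a b a b) = trace(a b) trace(a b) - trace(1)  (split on a) = z^2 - 2
trace(b^-1 a b a) = trace(a b a) trace(b) - trace(a b a b)  (eliminate b^-1) = x*y*z - y^2 - z^2 + 2
apply: trace(b^-2 a b a) = trace(b^-1 a b a) trace(b) - trace(b^-1 a b a b)  (eliminate b^-1) = x*y^2*z - y^3 - y*z^2 - x*z + 3*y
apply: trace(b a b^-3 a) = trace(b^-2 a b a) trace(b) - trace(b^-2 a b a b)  (eliminate b^-1) = x*y^3*z - y^4 - y^2*z^2 - 2*x*y*z + 4*y^2 + z^2 - 2
trace(b^-2 a^-1 b a b^-1) = trace(b a b^-3) trace(a) - trace(b a b^-3 a)  (eliminate a^-1) = -x*y^3*z + x^2*y^2 + y^4 + y^2*z^2 + x*y*z - x^2 - 4*y^2 - z^2 + 2
use: trace(b^-2 a^-1 b a) = trace(b a b^-2) trace(a) - trace(b a b^-2 a)  (eliminate a^-1) = -x*y^2*z + x^2*y + y^3 + y*z^2 - 3*y
apply: trace(b^-3 a^-1 b a b^-1) = trace(b^-2 a^-1 b a b^-1) trace(b) - trace(b^-2 a^-1 b a)  (eliminate b^-1) = -x*y^4*z + x^2*y^3 + y^5 + y^3*z^2 + 2*x*y^2*z - 2*x^2*y - 5*y^3 - 2*y*z^2 + 5*y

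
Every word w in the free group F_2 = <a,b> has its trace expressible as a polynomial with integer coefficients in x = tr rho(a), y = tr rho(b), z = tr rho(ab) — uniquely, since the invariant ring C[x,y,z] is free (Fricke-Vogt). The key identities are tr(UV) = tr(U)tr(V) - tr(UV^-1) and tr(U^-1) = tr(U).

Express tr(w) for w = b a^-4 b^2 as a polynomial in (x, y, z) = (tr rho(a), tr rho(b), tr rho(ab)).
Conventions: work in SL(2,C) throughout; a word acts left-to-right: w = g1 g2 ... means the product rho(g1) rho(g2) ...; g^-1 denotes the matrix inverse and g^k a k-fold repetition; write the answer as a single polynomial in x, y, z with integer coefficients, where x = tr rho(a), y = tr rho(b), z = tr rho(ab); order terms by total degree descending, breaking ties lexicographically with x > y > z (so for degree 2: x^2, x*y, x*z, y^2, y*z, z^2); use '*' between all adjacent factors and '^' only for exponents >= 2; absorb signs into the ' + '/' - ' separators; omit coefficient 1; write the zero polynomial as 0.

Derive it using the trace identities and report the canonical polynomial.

x^4*y^3 - x^3*y^2*z - 2*x^4*y - 3*x^2*y^3 + x^3*z + 2*x*y^2*z + 7*x^2*y + y^3 - 2*x*z - 3*y

tr(b^2) = tr(b)*tr(b) - tr(1) = y^2 - 2
apply: tr(b^3) = tr(b)*tr(b^2) - tr(b) = y^3 - 3*y
use: tr(a b^2) = tr(b)*tr(a b) - tr(a) = y*z - x
use: tr(b^3 a) = tr(b)*tr(a b^2) - tr(a b) = y^2*z - x*y - z
tr(a^-1 b^3) = tr(b^3)*tr(a) - tr(b^3 a) = x*y^3 - y^2*z - 2*x*y + z
apply: tr(b^3 a^-2) = tr(a^-1 b^3)*tr(a) - tr(a^-1 b^3 a) = x^2*y^3 - x*y^2*z - 2*x^2*y - y^3 + x*z + 3*y
tr(a^-3 b^3) = tr(b^3 a^-2)*tr(a) - tr(b^3 a^-1) = x^3*y^3 - x^2*y^2*z - 2*x^3*y - 2*x*y^3 + x^2*z + y^2*z + 5*x*y - z
tr(b a^-4 b^2) = tr(a^-3 b^3)*tr(a) - tr(a^-3 b^3 a) = x^4*y^3 - x^3*y^2*z - 2*x^4*y - 3*x^2*y^3 + x^3*z + 2*x*y^2*z + 7*x^2*y + y^3 - 2*x*z - 3*y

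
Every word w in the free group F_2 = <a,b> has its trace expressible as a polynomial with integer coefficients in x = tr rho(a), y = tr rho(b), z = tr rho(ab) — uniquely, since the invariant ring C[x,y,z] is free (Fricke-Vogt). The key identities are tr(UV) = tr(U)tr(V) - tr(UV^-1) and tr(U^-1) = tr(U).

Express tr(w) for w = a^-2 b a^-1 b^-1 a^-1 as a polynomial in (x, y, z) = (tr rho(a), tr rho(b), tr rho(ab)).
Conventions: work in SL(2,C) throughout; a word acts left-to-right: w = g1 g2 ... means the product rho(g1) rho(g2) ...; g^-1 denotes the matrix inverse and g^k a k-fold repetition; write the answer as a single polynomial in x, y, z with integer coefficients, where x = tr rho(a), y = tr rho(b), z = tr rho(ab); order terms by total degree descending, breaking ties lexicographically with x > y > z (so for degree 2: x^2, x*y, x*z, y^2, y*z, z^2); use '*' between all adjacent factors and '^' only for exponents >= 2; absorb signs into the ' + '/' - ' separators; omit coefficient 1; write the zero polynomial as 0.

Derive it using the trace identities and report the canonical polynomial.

use: trace(a^-1 b) = trace(b)*trace(a) - trace(b a)   [inverse elimination on a] = x*y - z
trace(a^-2 b) = trace(a^-1 b)*trace(a) - trace(a^-1 b a)   [inverse elimination on a] = x^2*y - x*z - y
apply: trace(a^-2 b a^-1) = trace(a^-2 b)*trace(a) - trace(a^-2 b a)   [inverse elimination on a] = x^3*y - x^2*z - 2*x*y + z
trace(b^2) = trace(b)*trace(b) - trace(1)   [square of b] = y^2 - 2
apply: trace(b^2 a) = trace(b)*trace(a b) - trace(a)   [square of b] = y*z - x
trace(b^2 a^-1) = trace(b^2)*trace(a) - trace(b^2 a)   [inverse elimination on a] = x*y^2 - y*z - x
trace(b a^-2 b) = trace(b^2 a^-1)*trace(a) - trace(b^2)   [inverse elimination on a] = x^2*y^2 - x*y*z - x^2 - y^2 + 2
apply: trace(b a b a) = trace(a b)*trace(a b) - trace(1)   [split at a repeated a] = z^2 - 2
trace(a^-1 b a b) = trace(b a b)*trace(a) - trace(b a b a)   [inverse elimination on a] = x*y*z - x^2 - z^2 + 2
trace(b a^-2 b a) = trace(a^-1 b a b)*trace(a) - trace(a^-1 b a b a)   [inverse elimination on a] = x^2*y*z - x^3 - x*z^2 - y*z + 3*x
trace(a^-2 b a^-1 b) = trace(b a^-2 b)*trace(a) - trace(b a^-2 b a)   [inverse elimination on a] = x^3*y^2 - 2*x^2*y*z - x*y^2 + x*z^2 + y*z - x
trace(a^-2 b a^-1 b^-1) = trace(a^-2 b a^-1)*trace(b) - trace(a^-2 b a^-1 b)   [inverse elimination on b] = x^2*y*z - x*y^2 - x*z^2 + x
trace(b a^-1 b^-1 a) = trace(a b a^-1)*trace(b) - trace(a b a^-1 b)   [inverse elimination on b] = -x*y*z + x^2 + y^2 + z^2 - 2
trace(a^-1 b a^-1 b^-1) = trace(b a^-1 b^-1)*trace(a) - trace(b a^-1 b^-1 a)   [inverse elimination on a] = x*y*z - y^2 - z^2 + 2
trace(a^-2 b a^-1 b^-1 a^-1) = trace(a^-2 b a^-1 b^-1)*trace(a) - trace(a^-2 b a^-1 b^-1 a)   [inverse elimination on a] = x^3*y*z - x^2*y^2 - x^2*z^2 - x*y*z + x^2 + y^2 + z^2 - 2

x^3*y*z - x^2*y^2 - x^2*z^2 - x*y*z + x^2 + y^2 + z^2 - 2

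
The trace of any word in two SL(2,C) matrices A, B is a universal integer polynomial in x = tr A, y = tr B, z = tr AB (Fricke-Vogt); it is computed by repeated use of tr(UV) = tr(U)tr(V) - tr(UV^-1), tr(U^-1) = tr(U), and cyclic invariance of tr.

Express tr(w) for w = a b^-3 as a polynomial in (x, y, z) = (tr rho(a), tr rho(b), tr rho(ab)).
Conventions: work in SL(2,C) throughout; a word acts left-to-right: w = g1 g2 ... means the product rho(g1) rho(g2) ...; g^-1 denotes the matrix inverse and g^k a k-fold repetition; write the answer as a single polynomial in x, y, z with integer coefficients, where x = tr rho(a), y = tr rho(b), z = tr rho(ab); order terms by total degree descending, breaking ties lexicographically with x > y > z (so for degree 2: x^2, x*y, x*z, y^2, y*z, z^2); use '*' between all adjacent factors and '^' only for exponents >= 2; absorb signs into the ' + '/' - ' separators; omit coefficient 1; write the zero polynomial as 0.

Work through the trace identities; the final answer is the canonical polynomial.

trace(a b^-1) = trace(a) * trace(b) - trace(a b) = x*y - z
trace(a b^-2) = trace(a b^-1) * trace(b) - trace(a) = x*y^2 - y*z - x
trace(a b^-3) = trace(a b^-2) * trace(b) - trace(a b^-1) = x*y^3 - y^2*z - 2*x*y + z

x*y^3 - y^2*z - 2*x*y + z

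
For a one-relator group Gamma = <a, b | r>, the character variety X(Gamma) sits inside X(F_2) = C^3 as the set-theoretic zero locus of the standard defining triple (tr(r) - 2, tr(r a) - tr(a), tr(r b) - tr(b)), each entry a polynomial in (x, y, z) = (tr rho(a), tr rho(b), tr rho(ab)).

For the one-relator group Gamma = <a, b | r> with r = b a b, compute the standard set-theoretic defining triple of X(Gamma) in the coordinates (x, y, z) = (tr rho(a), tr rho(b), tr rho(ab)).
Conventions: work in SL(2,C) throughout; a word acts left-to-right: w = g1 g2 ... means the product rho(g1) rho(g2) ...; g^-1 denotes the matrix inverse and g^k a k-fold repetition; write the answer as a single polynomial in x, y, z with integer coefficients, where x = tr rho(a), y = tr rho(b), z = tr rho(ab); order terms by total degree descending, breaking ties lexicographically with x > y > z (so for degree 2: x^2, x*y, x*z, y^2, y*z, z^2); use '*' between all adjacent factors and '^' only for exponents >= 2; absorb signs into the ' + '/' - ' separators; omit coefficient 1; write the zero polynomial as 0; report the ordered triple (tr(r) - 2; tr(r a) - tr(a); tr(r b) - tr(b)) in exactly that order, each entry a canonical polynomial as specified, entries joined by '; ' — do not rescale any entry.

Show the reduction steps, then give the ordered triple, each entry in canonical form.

trace(b a b) = trace(b) * trace(a b) - trace(a)   [square of b] = y*z - x
trace(b a b a) = trace(a b) * trace(a b) - trace(1)   [split at repeated a] = z^2 - 2
trace(b a b^2) = trace(b) * trace(b a b) - trace(b a) = y^2*z - x*y - z
assemble the triple (trace(r) - 2; trace(r a) - x; trace(r b) - y)

y*z - x - 2; z^2 - x - 2; y^2*z - x*y - y - z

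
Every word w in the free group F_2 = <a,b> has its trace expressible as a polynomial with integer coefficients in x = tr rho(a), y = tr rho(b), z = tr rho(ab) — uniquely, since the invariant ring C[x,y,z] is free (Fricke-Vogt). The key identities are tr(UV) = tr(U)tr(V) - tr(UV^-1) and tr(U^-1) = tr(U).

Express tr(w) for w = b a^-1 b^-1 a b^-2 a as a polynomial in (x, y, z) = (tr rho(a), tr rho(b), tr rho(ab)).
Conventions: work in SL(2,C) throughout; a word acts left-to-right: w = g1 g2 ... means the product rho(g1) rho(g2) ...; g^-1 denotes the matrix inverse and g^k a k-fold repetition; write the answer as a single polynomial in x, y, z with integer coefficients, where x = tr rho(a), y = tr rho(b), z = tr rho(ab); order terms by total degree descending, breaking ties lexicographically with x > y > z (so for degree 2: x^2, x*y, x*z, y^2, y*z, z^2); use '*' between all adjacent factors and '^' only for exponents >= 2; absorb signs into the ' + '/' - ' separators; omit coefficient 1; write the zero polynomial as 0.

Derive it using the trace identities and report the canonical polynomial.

-x^2*y^3*z + x^3*y^2 + x*y^4 + 2*x*y^2*z^2 - y^3*z - y*z^3 - x^3 - 4*x*y^2 - x*z^2 + 3*y*z + 3*x

trace(a^2) = trace(a) trace(a) - trace(1) = x^2 - 2
trace(a^2 b) = trace(a) trace(b a) - trace(b) = x*z - y
apply: trace(a^2 b^-1) = trace(a^2) trace(b) - trace(a^2 b) = x^2*y - x*z - y
use: trace(a b^-2 a) = trace(a^2 b^-1) trace(b) - trace(a^2) = x^2*y^2 - x*y*z - x^2 - y^2 + 2
use: trace(a^2 b a) = trace(a) trace(a b a) - trace(a b) = x^2*z - x*y - z
use: trace(b a b a) = trace(a b) trace(a b) - trace(1)   [split at repeated a] = z^2 - 2
apply: trace(b a b) = trace(b) trace(a b) - trace(a) = y*z - x
apply: trace(a^2 b a b) = trace(a) trace(b a b a) - trace(b a b) = x*z^2 - y*z - x
use: trace(a b a b^-1 a) = trace(a^2 b a) trace(b) - trace(a^2 b a b) = x^2*y*z - x*y^2 - x*z^2 + x
trace(a b a b a b) = trace(b a) trace(b a b a) - trace(b^-1 a^-1)   [split at repeated b] = z^3 - 3*z
use: trace(a b a b^-1 a b) = trace(a b a b a) trace(b) - trace(a b a b a b) = x*y*z^2 - y^2*z - z^3 - x*y + 3*z
apply: trace(b^-1 a b a b^-1 a) = trace(a b a b^-1 a) trace(b) - trace(a b a b^-1 a b) = x^2*y^2*z - x*y^3 - 2*x*y*z^2 + y^2*z + z^3 + 2*x*y - 3*z
use: trace(b^-1 a b^-2 a b a) = trace(b^-1 a b a b^-1 a) trace(b) - trace(b^-1 a b a b^-1 a b) = x^2*y^3*z - x*y^4 - 2*x*y^2*z^2 - x^2*y*z + y^3*z + y*z^3 + 3*x*y^2 + x*z^2 - 3*y*z - x
apply: trace(b a^-1 b^-1 a b^-2 a) = trace(b^-1 a b^-2 a b) trace(a) - trace(b^-1 a b^-2 a b a) = -x^2*y^3*z + x^3*y^2 + x*y^4 + 2*x*y^2*z^2 - y^3*z - y*z^3 - x^3 - 4*x*y^2 - x*z^2 + 3*y*z + 3*x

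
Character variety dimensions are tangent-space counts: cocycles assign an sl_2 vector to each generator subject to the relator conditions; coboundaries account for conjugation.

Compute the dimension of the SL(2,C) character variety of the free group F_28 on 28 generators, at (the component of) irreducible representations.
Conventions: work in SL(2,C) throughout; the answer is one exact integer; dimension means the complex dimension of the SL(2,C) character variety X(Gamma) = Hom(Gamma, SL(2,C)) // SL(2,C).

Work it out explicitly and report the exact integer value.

Here Gamma is free of rank 28 — no relator constrains a cocycle.
Z^1(Gamma, Ad rho) = (sl_2)^28: a cocycle is a free choice of one sl_2 vector per generator, so dim Z^1 = 3*28 = 84.
Irreducibility makes the coboundary map sl_2 -> Z^1 injective (trivial centralizer), so dim B^1 = 3.
Therefore dim X = 84 - 3 = 81.

81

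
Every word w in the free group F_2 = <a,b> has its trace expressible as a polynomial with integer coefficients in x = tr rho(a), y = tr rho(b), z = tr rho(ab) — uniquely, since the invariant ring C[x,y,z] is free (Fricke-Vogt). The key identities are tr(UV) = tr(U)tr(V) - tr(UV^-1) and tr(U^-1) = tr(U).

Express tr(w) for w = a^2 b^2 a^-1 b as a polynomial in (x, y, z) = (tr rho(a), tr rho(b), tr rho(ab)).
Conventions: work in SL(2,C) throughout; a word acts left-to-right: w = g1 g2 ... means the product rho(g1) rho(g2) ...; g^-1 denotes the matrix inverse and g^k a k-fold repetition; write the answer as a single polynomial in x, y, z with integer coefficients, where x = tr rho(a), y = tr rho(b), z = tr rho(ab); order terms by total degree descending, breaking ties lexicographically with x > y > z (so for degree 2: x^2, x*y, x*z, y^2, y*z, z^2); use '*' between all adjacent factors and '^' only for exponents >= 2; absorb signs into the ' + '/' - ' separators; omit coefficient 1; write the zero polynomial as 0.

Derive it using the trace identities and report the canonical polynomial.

x^2*y^2*z - x^3*y - x*y^3 - x*y*z^2 + y^2*z + 3*x*y - z

tr(b^2 a) = tr(b) tr(a b) - tr(a) = y*z - x
tr(b^2) = tr(b) tr(b) - tr(1) = y^2 - 2
tr(b a^2 b) = tr(a) tr(b^2 a) - tr(b^2) = x*y*z - x^2 - y^2 + 2
tr(b a^2) = tr(a) tr(b a) - tr(b) = x*z - y
tr(b a^2 b^2) = tr(b) tr(b a^2 b) - tr(b a^2) = x*y^2*z - x^2*y - y^3 - x*z + 3*y
tr(a b a b) = tr(b a) tr(b a) - tr(1)   [split at repeated b] = z^2 - 2
tr(b^2 a b a) = tr(b) tr(a b a b) - tr(a b a) = y*z^2 - x*z - y
tr(b^2 a b) = tr(b) tr(b a b) - tr(b a) = y^2*z - x*y - z
tr(b a^2 b^2 a) = tr(a) tr(b^2 a b a) - tr(b^2 a b) = x*y*z^2 - x^2*z - y^2*z + z
tr(a^2 b^2 a^-1 b) = tr(b a^2 b^2) tr(a) - tr(b a^2 b^2 a) = x^2*y^2*z - x^3*y - x*y^3 - x*y*z^2 + y^2*z + 3*x*y - z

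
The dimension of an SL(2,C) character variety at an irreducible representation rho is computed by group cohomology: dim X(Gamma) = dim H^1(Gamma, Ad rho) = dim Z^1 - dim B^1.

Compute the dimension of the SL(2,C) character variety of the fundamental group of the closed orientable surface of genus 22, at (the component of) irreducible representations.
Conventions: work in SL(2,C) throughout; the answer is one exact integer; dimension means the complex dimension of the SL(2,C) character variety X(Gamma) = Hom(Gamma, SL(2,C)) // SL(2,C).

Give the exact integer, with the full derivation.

126

pi_1 of the closed genus-22 surface has 44 generators bound by the single product-of-commutators relator.
Before the relator condition, cocycle space has dim 3*44 = 132.
At an irreducible rho, H^2 = coker(d_2) vanishes (Poincare duality: H^2 is dual to H^0 = invariants = 0), so d_2 is surjective onto sl_2 and dim Z^1 = 132 - 3 = 129.
dim B^1 = 3 (coboundaries, injective at irreducible rho).
dim X = dim H^1 = 129 - 3 = 126.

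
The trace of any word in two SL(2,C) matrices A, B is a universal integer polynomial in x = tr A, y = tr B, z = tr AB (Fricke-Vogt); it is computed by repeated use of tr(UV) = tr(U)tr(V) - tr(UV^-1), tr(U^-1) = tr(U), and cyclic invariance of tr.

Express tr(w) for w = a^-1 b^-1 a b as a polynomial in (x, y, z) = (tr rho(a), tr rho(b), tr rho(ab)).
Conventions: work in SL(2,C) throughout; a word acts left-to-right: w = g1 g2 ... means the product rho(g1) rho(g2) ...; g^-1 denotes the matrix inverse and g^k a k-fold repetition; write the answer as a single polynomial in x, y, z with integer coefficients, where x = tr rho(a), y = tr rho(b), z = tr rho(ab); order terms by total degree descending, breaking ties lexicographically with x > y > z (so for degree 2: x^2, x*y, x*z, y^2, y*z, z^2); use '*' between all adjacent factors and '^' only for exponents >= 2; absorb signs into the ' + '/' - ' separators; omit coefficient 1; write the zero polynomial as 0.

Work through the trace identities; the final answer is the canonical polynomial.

tr(b a b) = tr(b) * tr(a b) - tr(a)  (reduce the b square) = y*z - x
tr(b a b a) = tr(b a) * tr(b a) - tr(1)  (split on b) = z^2 - 2
tr(a b a^-1 b) = tr(b a b) * tr(a) - tr(b a b a)  (eliminate a^-1) = x*y*z - x^2 - z^2 + 2
tr(a^-1 b^-1 a b) = tr(a b a^-1) * tr(b) - tr(a b a^-1 b)  (eliminate b^-1) = -x*y*z + x^2 + y^2 + z^2 - 2

-x*y*z + x^2 + y^2 + z^2 - 2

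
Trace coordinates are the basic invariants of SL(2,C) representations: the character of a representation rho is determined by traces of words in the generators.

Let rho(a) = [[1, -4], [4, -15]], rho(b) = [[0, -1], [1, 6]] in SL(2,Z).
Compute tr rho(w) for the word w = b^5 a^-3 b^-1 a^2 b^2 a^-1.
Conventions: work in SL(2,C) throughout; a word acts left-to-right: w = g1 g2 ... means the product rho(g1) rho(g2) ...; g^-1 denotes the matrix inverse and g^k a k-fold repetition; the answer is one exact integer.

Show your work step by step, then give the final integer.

-511097168126

rho(b) = [[0, -1], [1, 6]]
... * rho(b) = [[0, -1], [1, 6]]  ->  [[-1, -6], [6, 35]]
... * rho(b) = [[0, -1], [1, 6]]  ->  [[-6, -35], [35, 204]]
... * rho(b) = [[0, -1], [1, 6]]  ->  [[-35, -204], [204, 1189]]
... * rho(b) = [[0, -1], [1, 6]]  ->  [[-204, -1189], [1189, 6930]]
... * rho(a^-1) = [[-15, 4], [-4, 1]]  ->  [[7816, -2005], [-45555, 11686]]
... * rho(a^-1) = [[-15, 4], [-4, 1]]  ->  [[-109220, 29259], [636581, -170534]]
... * rho(a^-1) = [[-15, 4], [-4, 1]]  ->  [[1521264, -407621], [-8866579, 2375790]]
... * rho(b^-1) = [[6, 1], [-1, 0]]  ->  [[9535205, 1521264], [-55575264, -8866579]]
... * rho(a) = [[1, -4], [4, -15]]  ->  [[15620261, -60959780], [-91041580, 355299741]]
... * rho(a) = [[1, -4], [4, -15]]  ->  [[-228218859, 851915656], [1330157384, -4965329795]]
... * rho(b) = [[0, -1], [1, 6]]  ->  [[851915656, 5339712795], [-4965329795, -31122136154]]
... * rho(b) = [[0, -1], [1, 6]]  ->  [[5339712795, 31186361114], [-31122136154, -181767487129]]
... * rho(a^-1) = [[-15, 4], [-4, 1]]  ->  [[-204841136381, 52545212294], [1193901990826, -306256031745]]
tr = -204841136381 + -306256031745 = -511097168126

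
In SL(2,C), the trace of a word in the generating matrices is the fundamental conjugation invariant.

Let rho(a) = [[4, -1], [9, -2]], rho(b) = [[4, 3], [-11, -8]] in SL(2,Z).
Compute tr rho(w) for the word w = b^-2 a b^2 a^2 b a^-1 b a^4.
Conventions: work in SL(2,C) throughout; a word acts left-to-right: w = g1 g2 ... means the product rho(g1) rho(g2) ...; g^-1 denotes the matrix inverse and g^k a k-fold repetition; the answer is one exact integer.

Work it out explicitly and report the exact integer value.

3940401890

rho(b^-1) = [[-8, -3], [11, 4]]
... * rho(b^-1) = [[-8, -3], [11, 4]]  ->  [[31, 12], [-44, -17]]
... * rho(a) = [[4, -1], [9, -2]]  ->  [[232, -55], [-329, 78]]
... * rho(b) = [[4, 3], [-11, -8]]  ->  [[1533, 1136], [-2174, -1611]]
... * rho(b) = [[4, 3], [-11, -8]]  ->  [[-6364, -4489], [9025, 6366]]
... * rho(a) = [[4, -1], [9, -2]]  ->  [[-65857, 15342], [93394, -21757]]
... * rho(a) = [[4, -1], [9, -2]]  ->  [[-125350, 35173], [177763, -49880]]
... * rho(b) = [[4, 3], [-11, -8]]  ->  [[-888303, -657434], [1259732, 932329]]
... * rho(a^-1) = [[-2, 1], [-9, 4]]  ->  [[7693512, -3518039], [-10910425, 4989048]]
... * rho(b) = [[4, 3], [-11, -8]]  ->  [[69472477, 51224848], [-98521228, -72643659]]
... * rho(a) = [[4, -1], [9, -2]]  ->  [[738913540, -171922173], [-1047877843, 243808546]]
... * rho(a) = [[4, -1], [9, -2]]  ->  [[1408354603, -395069194], [-1997234458, 560260751]]
... * rho(a) = [[4, -1], [9, -2]]  ->  [[2077795666, -618216215], [-2946591073, 876712956]]
... * rho(a) = [[4, -1], [9, -2]]  ->  [[2747236729, -841363236], [-3895947688, 1193165161]]
tr = 2747236729 + 1193165161 = 3940401890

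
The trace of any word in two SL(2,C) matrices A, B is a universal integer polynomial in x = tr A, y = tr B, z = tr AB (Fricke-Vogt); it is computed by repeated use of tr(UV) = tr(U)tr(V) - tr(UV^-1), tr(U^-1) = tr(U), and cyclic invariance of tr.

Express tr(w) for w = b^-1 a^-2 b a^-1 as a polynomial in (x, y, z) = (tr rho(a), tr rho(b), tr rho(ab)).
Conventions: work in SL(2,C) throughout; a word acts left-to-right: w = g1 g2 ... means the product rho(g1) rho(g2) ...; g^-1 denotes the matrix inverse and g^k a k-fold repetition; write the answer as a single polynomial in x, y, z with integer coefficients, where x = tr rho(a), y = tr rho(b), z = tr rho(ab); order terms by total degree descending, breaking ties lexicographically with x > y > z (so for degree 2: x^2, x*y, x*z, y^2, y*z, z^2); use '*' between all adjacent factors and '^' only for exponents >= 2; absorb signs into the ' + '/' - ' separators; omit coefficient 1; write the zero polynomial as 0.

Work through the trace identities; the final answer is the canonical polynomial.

x^2*y*z - x*y^2 - x*z^2 + x

reduce: tr(b a^-1) = tr(b)*tr(a) - tr(b a)   [inverse elimination on a] = x*y - z
tr(a^-1 b a^-1) = tr(b a^-1)*tr(a) - tr(b)   [inverse elimination on a] = x^2*y - x*z - y
so tr(b^2) = tr(b)*tr(b) - tr(1)   [square of b] = y^2 - 2
tr(b^2 a) = tr(b)*tr(a b) - tr(a)   [square of b] = y*z - x
tr(b a^-1 b) = tr(b^2)*tr(a) - tr(b^2 a)   [inverse elimination on a] = x*y^2 - y*z - x
reduce: tr(b a b a) = tr(b a)*tr(b a) - tr(1)   [split at a repeated b] = z^2 - 2
so tr(b a^-1 b a) = tr(b a b)*tr(a) - tr(b a b a)   [inverse elimination on a] = x*y*z - x^2 - z^2 + 2
so tr(a^-1 b a^-1 b) = tr(b a^-1 b)*tr(a) - tr(b a^-1 b a)   [inverse elimination on a] = x^2*y^2 - 2*x*y*z + z^2 - 2
so tr(a^-1 b a^-1 b^-1) = tr(a^-1 b a^-1)*tr(b) - tr(a^-1 b a^-1 b)   [inverse elimination on b] = x*y*z - y^2 - z^2 + 2
tr(b^-1 a^-2 b a^-1) = tr(a^-1 b a^-1 b^-1)*tr(a) - tr(a^-1 b a^-1 b^-1 a)   [inverse elimination on a] = x^2*y*z - x*y^2 - x*z^2 + x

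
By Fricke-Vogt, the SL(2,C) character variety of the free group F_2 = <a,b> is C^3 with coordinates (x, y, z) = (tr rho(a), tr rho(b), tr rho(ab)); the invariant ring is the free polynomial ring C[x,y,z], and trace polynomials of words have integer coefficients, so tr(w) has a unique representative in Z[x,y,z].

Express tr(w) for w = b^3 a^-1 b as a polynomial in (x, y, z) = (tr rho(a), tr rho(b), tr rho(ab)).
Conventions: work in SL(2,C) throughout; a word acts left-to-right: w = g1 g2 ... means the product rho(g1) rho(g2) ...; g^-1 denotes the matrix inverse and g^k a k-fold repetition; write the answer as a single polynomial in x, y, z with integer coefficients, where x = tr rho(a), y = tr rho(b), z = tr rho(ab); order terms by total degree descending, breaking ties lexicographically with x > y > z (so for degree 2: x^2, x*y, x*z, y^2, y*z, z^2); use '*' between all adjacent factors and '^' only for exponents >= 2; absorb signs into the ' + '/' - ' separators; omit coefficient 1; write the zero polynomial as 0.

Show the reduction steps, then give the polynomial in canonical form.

reduce: tr(b^2) = tr(b) tr(b) - tr(1) = y^2 - 2
tr(b^3) = tr(b) tr(b^2) - tr(b) = y^3 - 3*y
tr(b^4) = tr(b) tr(b^3) - tr(b^2) = y^4 - 4*y^2 + 2
tr(b a b) = tr(b) tr(a b) - tr(a) = y*z - x
so tr(b a b^2) = tr(b) tr(b a b) - tr(b a) = y^2*z - x*y - z
so tr(b^4 a) = tr(b) tr(b a b^2) - tr(b a b) = y^3*z - x*y^2 - 2*y*z + x
tr(b^3 a^-1 b) = tr(b^4) tr(a) - tr(b^4 a) = x*y^4 - y^3*z - 3*x*y^2 + 2*y*z + x

x*y^4 - y^3*z - 3*x*y^2 + 2*y*z + x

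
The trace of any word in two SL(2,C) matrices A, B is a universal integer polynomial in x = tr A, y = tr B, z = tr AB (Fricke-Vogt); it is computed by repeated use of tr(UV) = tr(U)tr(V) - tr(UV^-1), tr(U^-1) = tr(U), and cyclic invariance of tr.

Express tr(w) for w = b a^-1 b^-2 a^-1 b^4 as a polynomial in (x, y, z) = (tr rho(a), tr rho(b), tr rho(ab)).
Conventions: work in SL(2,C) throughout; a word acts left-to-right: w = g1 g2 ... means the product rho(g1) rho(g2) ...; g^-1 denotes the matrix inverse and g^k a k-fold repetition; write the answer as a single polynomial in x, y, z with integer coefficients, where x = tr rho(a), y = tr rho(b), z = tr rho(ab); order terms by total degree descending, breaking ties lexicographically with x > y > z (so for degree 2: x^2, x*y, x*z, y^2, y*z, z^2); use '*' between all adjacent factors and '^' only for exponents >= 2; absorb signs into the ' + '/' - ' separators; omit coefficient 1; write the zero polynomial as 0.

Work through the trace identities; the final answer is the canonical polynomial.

next, tr(b^2) = tr(b) tr(b) - tr(1) = y^2 - 2
tr(b^3) = tr(b) tr(b^2) - tr(b) = y^3 - 3*y
and tr(b^4) = tr(b) tr(b^3) - tr(b^2) = y^4 - 4*y^2 + 2
next, tr(b^5) = tr(b) tr(b^4) - tr(b^3) = y^5 - 5*y^3 + 5*y
next, tr(a b^2) = tr(b) tr(a b) - tr(a) = y*z - x
and tr(a b^3) = tr(b) tr(a b^2) - tr(a b) = y^2*z - x*y - z
and tr(a b^4) = tr(b) tr(a b^3) - tr(a b^2) = y^3*z - x*y^2 - 2*y*z + x
tr(b^5 a) = tr(b) tr(a b^4) - tr(a b^3) = y^4*z - x*y^3 - 3*y^2*z + 2*x*y + z
tr(a^-1 b^5) = tr(b^5) tr(a) - tr(b^5 a) = x*y^5 - y^4*z - 4*x*y^3 + 3*y^2*z + 3*x*y - z
tr(a^-1 b^5 a^-1) = tr(a^-1 b^5) tr(a) - tr(a^-1 b^5 a) = x^2*y^5 - x*y^4*z - 4*x^2*y^3 - y^5 + 3*x*y^2*z + 3*x^2*y + 5*y^3 - x*z - 5*y
tr(b^6) = tr(b) tr(b^5) - tr(b^4) = y^6 - 6*y^4 + 9*y^2 - 2
next, tr(b^6 a) = tr(b) tr(b a b^4) - tr(b a b^3) = y^5*z - x*y^4 - 4*y^3*z + 3*x*y^2 + 3*y*z - x
tr(b a^-1 b^5) = tr(b^6) tr(a) - tr(b^6 a) = x*y^6 - y^5*z - 5*x*y^4 + 4*y^3*z + 6*x*y^2 - 3*y*z - x
tr(a b a b) = tr(b a) tr(b a) - tr(1) = z^2 - 2
tr(a b a) = tr(a) tr(b a) - tr(b) = x*z - y
tr(b a b a b) = tr(b) tr(a b a b) - tr(a b a) = y*z^2 - x*z - y
tr(b a b a b^2) = tr(b) tr(b a b a b) - tr(b a b a) = y^2*z^2 - x*y*z - y^2 - z^2 + 2
tr(a b a b^4) = tr(b) tr(b a b a b^2) - tr(b a b a b) = y^3*z^2 - x*y^2*z - y^3 - 2*y*z^2 + x*z + 3*y
and tr(b^5 a b a) = tr(b) tr(a b a b^4) - tr(a b a b^3) = y^4*z^2 - x*y^3*z - y^4 - 3*y^2*z^2 + 2*x*y*z + 4*y^2 + z^2 - 2
and tr(b a^-1 b^5 a) = tr(b^5 a b) tr(a) - tr(b^5 a b a) = x*y^5*z - x^2*y^4 - y^4*z^2 - 3*x*y^3*z + 3*x^2*y^2 + y^4 + 3*y^2*z^2 + x*y*z - x^2 - 4*y^2 - z^2 + 2
tr(a^-1 b^5 a^-1 b) = tr(b a^-1 b^5) tr(a) - tr(b a^-1 b^5 a) = x^2*y^6 - 2*x*y^5*z - 4*x^2*y^4 + y^4*z^2 + 7*x*y^3*z + 3*x^2*y^2 - y^4 - 3*y^2*z^2 - 4*x*y*z + 4*y^2 + z^2 - 2
and tr(b^-1 a^-1 b^5 a^-1) = tr(a^-1 b^5 a^-1) tr(b) - tr(a^-1 b^5 a^-1 b) = x*y^5*z - y^6 - y^4*z^2 - 4*x*y^3*z + 6*y^4 + 3*y^2*z^2 + 3*x*y*z - 9*y^2 - z^2 + 2
and tr(b a^-1 b^-2 a^-1 b^4) = tr(b^-1 a^-1 b^5 a^-1) tr(b) - tr(b^-1 a^-1 b^5 a^-1 b) = x*y^6*z - x^2*y^5 - y^7 - y^5*z^2 - 3*x*y^4*z + 4*x^2*y^3 + 7*y^5 + 3*y^3*z^2 - 3*x^2*y - 14*y^3 - y*z^2 + x*z + 7*y

x*y^6*z - x^2*y^5 - y^7 - y^5*z^2 - 3*x*y^4*z + 4*x^2*y^3 + 7*y^5 + 3*y^3*z^2 - 3*x^2*y - 14*y^3 - y*z^2 + x*z + 7*y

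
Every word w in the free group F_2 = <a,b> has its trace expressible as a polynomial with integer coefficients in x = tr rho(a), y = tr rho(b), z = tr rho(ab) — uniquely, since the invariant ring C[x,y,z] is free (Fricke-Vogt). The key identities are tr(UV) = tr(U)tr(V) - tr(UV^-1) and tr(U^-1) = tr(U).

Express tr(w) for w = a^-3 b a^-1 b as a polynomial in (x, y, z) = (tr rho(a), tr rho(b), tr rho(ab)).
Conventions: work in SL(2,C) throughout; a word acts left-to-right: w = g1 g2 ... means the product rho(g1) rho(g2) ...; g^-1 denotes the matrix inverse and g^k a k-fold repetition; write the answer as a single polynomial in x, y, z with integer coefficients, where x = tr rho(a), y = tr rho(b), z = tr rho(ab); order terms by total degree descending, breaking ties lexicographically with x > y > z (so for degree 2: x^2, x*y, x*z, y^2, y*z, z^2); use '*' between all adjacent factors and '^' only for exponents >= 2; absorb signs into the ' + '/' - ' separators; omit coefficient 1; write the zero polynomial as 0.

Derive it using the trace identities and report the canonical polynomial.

x^4*y^2 - 2*x^3*y*z - 2*x^2*y^2 + x^2*z^2 + 3*x*y*z - x^2 - z^2 + 2

tr(b^2) = tr(b) tr(b) - tr(1) = y^2 - 2
apply: tr(b^2 a) = tr(b) tr(a b) - tr(a) = y*z - x
apply: tr(b a^-1 b) = tr(b^2) tr(a) - tr(b^2 a) = x*y^2 - y*z - x
tr(b a b a) = tr(b a) tr(b a) - tr(1) = z^2 - 2
tr(b a^-1 b a) = tr(b a b) tr(a) - tr(b a b a) = x*y*z - x^2 - z^2 + 2
tr(a^-1 b a^-1 b) = tr(b a^-1 b) tr(a) - tr(b a^-1 b a) = x^2*y^2 - 2*x*y*z + z^2 - 2
use: tr(a^-2 b a^-1 b) = tr(a^-1 b a^-1 b) tr(a) - tr(a^-1 b a^-1 b a) = x^3*y^2 - 2*x^2*y*z - x*y^2 + x*z^2 + y*z - x
tr(a^-3 b a^-1 b) = tr(a^-2 b a^-1 b) tr(a) - tr(a^-2 b a^-1 b a) = x^4*y^2 - 2*x^3*y*z - 2*x^2*y^2 + x^2*z^2 + 3*x*y*z - x^2 - z^2 + 2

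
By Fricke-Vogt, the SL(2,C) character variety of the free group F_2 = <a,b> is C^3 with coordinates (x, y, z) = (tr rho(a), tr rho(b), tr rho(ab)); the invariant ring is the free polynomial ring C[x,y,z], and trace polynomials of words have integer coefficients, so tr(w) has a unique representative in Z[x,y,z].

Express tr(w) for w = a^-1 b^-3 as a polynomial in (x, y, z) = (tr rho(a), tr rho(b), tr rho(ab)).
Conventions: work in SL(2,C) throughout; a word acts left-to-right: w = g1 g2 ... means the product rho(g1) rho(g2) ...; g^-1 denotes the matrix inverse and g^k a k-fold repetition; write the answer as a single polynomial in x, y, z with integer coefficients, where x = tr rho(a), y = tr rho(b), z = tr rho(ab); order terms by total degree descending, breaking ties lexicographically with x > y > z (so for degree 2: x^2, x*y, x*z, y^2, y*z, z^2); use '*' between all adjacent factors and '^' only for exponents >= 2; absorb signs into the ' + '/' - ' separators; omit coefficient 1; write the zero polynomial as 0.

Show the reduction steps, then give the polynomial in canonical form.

trace(a^-1) = trace(a) = x
trace(a^-1 b) = trace(b) * trace(a) - trace(b a) = x*y - z
so trace(b^-1 a^-1) = trace(a^-1) * trace(b) - trace(a^-1 b) = z
trace(b^-2 a^-1) = trace(b^-1 a^-1) * trace(b) - trace(b^-1 a^-1 b) = y*z - x
so trace(a^-1 b^-3) = trace(b^-2 a^-1) * trace(b) - trace(b^-2 a^-1 b) = y^2*z - x*y - z

y^2*z - x*y - z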